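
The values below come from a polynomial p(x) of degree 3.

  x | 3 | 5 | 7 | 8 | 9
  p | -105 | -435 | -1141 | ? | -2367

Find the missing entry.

-1680

The 4 known values determine p uniquely (degree ≤ 3).
L_0(8) = (3)·(1)·(-1)/[(-2)·(-4)·(-6)] = 1/16
L_1(8) = (5)·(1)·(-1)/[(2)·(-2)·(-4)] = -5/16
L_2(8) = (5)·(3)·(-1)/[(4)·(2)·(-2)] = 15/16
L_3(8) = (5)·(3)·(1)/[(6)·(4)·(2)] = 5/16
Sum: (-105)·(1/16) + (-435)·(-5/16) + (-1141)·(15/16) + (-2367)·(5/16) = -1680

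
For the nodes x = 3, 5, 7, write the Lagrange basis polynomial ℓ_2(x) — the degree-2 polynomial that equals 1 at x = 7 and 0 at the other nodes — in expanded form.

ℓ_2(x) = (1/8)x^2 - x + 15/8

ℓ_2(x) = (x - 3)(x - 5) / [(4)·(2)]
       = (x^2 - 8x + 15) / (8)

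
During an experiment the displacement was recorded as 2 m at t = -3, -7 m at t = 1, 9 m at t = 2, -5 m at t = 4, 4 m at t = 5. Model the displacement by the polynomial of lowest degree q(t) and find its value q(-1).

Using Newton's divided-difference form:
q[-3,1] = (-7 - 2) / (1 - (-3)) = -9/4
q[1,2] = (9 - (-7)) / (2 - 1) = 16
q[2,4] = (-5 - 9) / (4 - 2) = -7
q[4,5] = (4 - (-5)) / (5 - 4) = 9
q[-3,1,2] = (16 - (-9/4)) / (2 - (-3)) = 73/20
q[1,2,4] = (-7 - 16) / (4 - 1) = -23/3
q[2,4,5] = (9 - (-7)) / (5 - 2) = 16/3
q[-3,1,2,4] = (-23/3 - 73/20) / (4 - (-3)) = -97/60
q[1,2,4,5] = (16/3 - (-23/3)) / (5 - 1) = 13/4
q[-3,1,2,4,5] = (13/4 - (-97/60)) / (5 - (-3)) = 73/120
q(-1) = 2 + (-9/4)·(2) + (73/20)·(2)·(-2) + (-97/60)·(2)·(-2)·(-3) + (73/120)·(2)·(-2)·(-3)·(-5) = -73

-73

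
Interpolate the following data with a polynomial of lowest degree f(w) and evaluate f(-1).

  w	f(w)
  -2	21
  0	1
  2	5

Using Newton's divided-difference form:
f[-2,0] = (1 - 21) / (0 - (-2)) = -10
f[0,2] = (5 - 1) / (2 - 0) = 2
f[-2,0,2] = (2 - (-10)) / (2 - (-2)) = 3
f(-1) = 21 + (-10)·(1) + 3·(1)·(-1) = 8

8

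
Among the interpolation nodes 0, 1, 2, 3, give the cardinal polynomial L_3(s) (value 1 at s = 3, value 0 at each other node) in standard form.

L_3(s) = s(s - 1)(s - 2) / [(3)·(2)·(1)]
       = (s^3 - 3s^2 + 2s) / (6)

L_3(s) = (1/6)s^3 - (1/2)s^2 + (1/3)s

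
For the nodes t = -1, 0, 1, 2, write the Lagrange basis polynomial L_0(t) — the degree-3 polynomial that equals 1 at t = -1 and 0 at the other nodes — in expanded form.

L_0(t) = -(1/6)t^3 + (1/2)t^2 - (1/3)t

L_0(t) = t(t - 1)(t - 2) / [(-1)·(-2)·(-3)]
       = (t^3 - 3t^2 + 2t) / (-6)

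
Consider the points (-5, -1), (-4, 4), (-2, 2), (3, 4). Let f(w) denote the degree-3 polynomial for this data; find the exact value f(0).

-5

L_0(0) = (4)·(2)·(-3)/[(-1)·(-3)·(-8)] = 1
L_1(0) = (5)·(2)·(-3)/[(1)·(-2)·(-7)] = -15/7
L_2(0) = (5)·(4)·(-3)/[(3)·(2)·(-5)] = 2
L_3(0) = (5)·(4)·(2)/[(8)·(7)·(5)] = 1/7
Sum: (-1)·(1) + 4·(-15/7) + 2·(2) + 4·(1/7) = -5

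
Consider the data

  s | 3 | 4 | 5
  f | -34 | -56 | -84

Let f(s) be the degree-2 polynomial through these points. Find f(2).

Evaluate each Lagrange basis at s = 2:
L_0(2) = (-2)·(-3)/[(-1)·(-2)] = 3
L_1(2) = (-1)·(-3)/[(1)·(-1)] = -3
L_2(2) = (-1)·(-2)/[(2)·(1)] = 1
Sum: (-34)·(3) + (-56)·(-3) + (-84)·(1) = -18

-18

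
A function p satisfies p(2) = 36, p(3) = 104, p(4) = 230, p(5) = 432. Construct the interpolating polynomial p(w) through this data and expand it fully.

Build the Lagrange basis polynomials:
L_0(w) = (w - 3)(w - 4)(w - 5) / [-6] = -(1/6)w^3 + 2w^2 - (47/6)w + 10
L_1(w) = (w - 2)(w - 4)(w - 5) / [2] = (1/2)w^3 - (11/2)w^2 + 19w - 20
L_2(w) = (w - 2)(w - 3)(w - 5) / [-2] = -(1/2)w^3 + 5w^2 - (31/2)w + 15
L_3(w) = (w - 2)(w - 3)(w - 4) / [6] = (1/6)w^3 - (3/2)w^2 + (13/3)w - 4
p(w) = 36·L_0 + 104·L_1 + 230·L_2 + 432·L_3
  36·L_0(w) = -6w^3 + 72w^2 - 282w + 360
  104·L_1(w) = 52w^3 - 572w^2 + 1976w - 2080
  230·L_2(w) = -115w^3 + 1150w^2 - 3565w + 3450
  432·L_3(w) = 72w^3 - 648w^2 + 1872w - 1728
Adding term by term: 3w^3 + 2w^2 + w + 2

p(w) = 3w^3 + 2w^2 + w + 2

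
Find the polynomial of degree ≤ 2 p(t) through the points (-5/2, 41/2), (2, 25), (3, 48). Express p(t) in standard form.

Build the Lagrange basis polynomials:
L_0(t) = (t - 2)(t - 3) / [99/4] = (4/99)t^2 - (20/99)t + 8/33
L_1(t) = (t + 5/2)(t - 3) / [-9/2] = -(2/9)t^2 + (1/9)t + 5/3
L_2(t) = (t + 5/2)(t - 2) / [11/2] = (2/11)t^2 + (1/11)t - 10/11
p(t) = (41/2)·L_0 + 25·L_1 + 48·L_2
  (41/2)·L_0(t) = (82/99)t^2 - (410/99)t + 164/33
  25·L_1(t) = -(50/9)t^2 + (25/9)t + 125/3
  48·L_2(t) = (96/11)t^2 + (48/11)t - 480/11
Adding term by term: 4t^2 + 3t + 3

p(t) = 4t^2 + 3t + 3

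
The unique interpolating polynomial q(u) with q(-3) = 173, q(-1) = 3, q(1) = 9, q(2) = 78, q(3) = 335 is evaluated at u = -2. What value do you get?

L_0(-2) = (-1)·(-3)·(-4)·(-5)/[(-2)·(-4)·(-5)·(-6)] = 1/4
L_1(-2) = (1)·(-3)·(-4)·(-5)/[(2)·(-2)·(-3)·(-4)] = 5/4
L_2(-2) = (1)·(-1)·(-4)·(-5)/[(4)·(2)·(-1)·(-2)] = -5/4
L_3(-2) = (1)·(-1)·(-3)·(-5)/[(5)·(3)·(1)·(-1)] = 1
L_4(-2) = (1)·(-1)·(-3)·(-4)/[(6)·(4)·(2)·(1)] = -1/4
Sum: 173·(1/4) + 3·(5/4) + 9·(-5/4) + 78·(1) + 335·(-1/4) = 30

30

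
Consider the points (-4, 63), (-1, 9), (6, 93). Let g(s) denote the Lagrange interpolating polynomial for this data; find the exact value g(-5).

93

L_0(-5) = (-4)·(-11)/[(-3)·(-10)] = 22/15
L_1(-5) = (-1)·(-11)/[(3)·(-7)] = -11/21
L_2(-5) = (-1)·(-4)/[(10)·(7)] = 2/35
Sum: 63·(22/15) + 9·(-11/21) + 93·(2/35) = 93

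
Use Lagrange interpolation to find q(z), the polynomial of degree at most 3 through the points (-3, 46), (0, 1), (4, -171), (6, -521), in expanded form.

q(z) = -2z^3 - 2z^2 - 3z + 1

L_0(z) = z(z - 4)(z - 6) / [-189] = -(1/189)z^3 + (10/189)z^2 - (8/63)z
L_1(z) = (z + 3)(z - 4)(z - 6) / [72] = (1/72)z^3 - (7/72)z^2 - (1/12)z + 1
L_2(z) = (z + 3)z(z - 6) / [-56] = -(1/56)z^3 + (3/56)z^2 + (9/28)z
L_3(z) = (z + 3)z(z - 4) / [108] = (1/108)z^3 - (1/108)z^2 - (1/9)z
q(z) = 46·L_0 + 1·L_1 + (-171)·L_2 + (-521)·L_3
  46·L_0(z) = -(46/189)z^3 + (460/189)z^2 - (368/63)z
  1·L_1(z) = (1/72)z^3 - (7/72)z^2 - (1/12)z + 1
  (-171)·L_2(z) = (171/56)z^3 - (513/56)z^2 - (1539/28)z
  (-521)·L_3(z) = -(521/108)z^3 + (521/108)z^2 + (521/9)z
Adding term by term: -2z^3 - 2z^2 - 3z + 1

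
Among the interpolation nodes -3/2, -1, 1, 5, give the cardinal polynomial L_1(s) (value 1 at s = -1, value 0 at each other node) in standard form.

L_1(s) = (1/6)s^3 - (3/4)s^2 - (2/3)s + 5/4

L_1(s) = (s + 3/2)(s - 1)(s - 5) / [(1/2)·(-2)·(-6)]
       = (s^3 - (9/2)s^2 - 4s + 15/2) / (6)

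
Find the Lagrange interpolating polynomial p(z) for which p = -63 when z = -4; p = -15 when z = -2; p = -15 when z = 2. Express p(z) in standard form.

Build the Lagrange basis polynomials:
L_0(z) = (z + 2)(z - 2) / [12] = (1/12)z^2 - 1/3
L_1(z) = (z + 4)(z - 2) / [-8] = -(1/8)z^2 - (1/4)z + 1
L_2(z) = (z + 4)(z + 2) / [24] = (1/24)z^2 + (1/4)z + 1/3
p(z) = (-63)·L_0 + (-15)·L_1 + (-15)·L_2
  (-63)·L_0(z) = -(21/4)z^2 + 21
  (-15)·L_1(z) = (15/8)z^2 + (15/4)z - 15
  (-15)·L_2(z) = -(5/8)z^2 - (15/4)z - 5
Adding term by term: -4z^2 + 1

p(z) = -4z^2 + 1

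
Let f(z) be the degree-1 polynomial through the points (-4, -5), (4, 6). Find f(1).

Evaluate each Lagrange basis at z = 1:
L_0(1) = (-3)/[(-8)] = 3/8
L_1(1) = (5)/[(8)] = 5/8
Sum: (-5)·(3/8) + 6·(5/8) = 15/8

15/8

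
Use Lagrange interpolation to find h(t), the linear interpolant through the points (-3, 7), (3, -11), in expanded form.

h(t) = -3t - 2

Build the Lagrange basis polynomials:
L_0(t) = (t - 3) / [-6] = -(1/6)t + 1/2
L_1(t) = (t + 3) / [6] = (1/6)t + 1/2
h(t) = 7·L_0 + (-11)·L_1
  7·L_0(t) = -(7/6)t + 7/2
  (-11)·L_1(t) = -(11/6)t - 11/2
Adding term by term: -3t - 2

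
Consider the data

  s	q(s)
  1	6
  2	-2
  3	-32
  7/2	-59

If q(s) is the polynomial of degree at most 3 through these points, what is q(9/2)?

Evaluate each Lagrange basis at s = 9/2:
L_0(9/2) = (5/2)·(3/2)·(1)/[(-1)·(-2)·(-5/2)] = -3/4
L_1(9/2) = (7/2)·(3/2)·(1)/[(1)·(-1)·(-3/2)] = 7/2
L_2(9/2) = (7/2)·(5/2)·(1)/[(2)·(1)·(-1/2)] = -35/4
L_3(9/2) = (7/2)·(5/2)·(3/2)/[(5/2)·(3/2)·(1/2)] = 7
Sum: 6·(-3/4) + (-2)·(7/2) + (-32)·(-35/4) + (-59)·(7) = -289/2

-289/2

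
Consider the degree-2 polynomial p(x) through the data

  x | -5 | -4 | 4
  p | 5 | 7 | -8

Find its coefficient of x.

-15/8

L_0(x) = (x + 4)(x - 4) / [9] = (1/9)x^2 - 16/9
L_1(x) = (x + 5)(x - 4) / [-8] = -(1/8)x^2 - (1/8)x + 5/2
L_2(x) = (x + 5)(x + 4) / [72] = (1/72)x^2 + (1/8)x + 5/18
p(x) = 5·L_0 + 7·L_1 + (-8)·L_2
Only the coefficient of x is needed; take it from each L_i and combine:
5·(0) + 7·(-1/8) + (-8)·(1/8) = -15/8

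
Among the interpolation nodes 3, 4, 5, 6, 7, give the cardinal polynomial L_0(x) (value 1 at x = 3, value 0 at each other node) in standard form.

L_0(x) = (x - 4)(x - 5)(x - 6)(x - 7) / [(-1)·(-2)·(-3)·(-4)]
       = (x^4 - 22x^3 + 179x^2 - 638x + 840) / (24)

L_0(x) = (1/24)x^4 - (11/12)x^3 + (179/24)x^2 - (319/12)x + 35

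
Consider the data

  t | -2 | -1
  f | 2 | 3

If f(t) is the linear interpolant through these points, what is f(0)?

L_0(0) = (1)/[(-1)] = -1
L_1(0) = (2)/[(1)] = 2
Sum: 2·(-1) + 3·(2) = 4

4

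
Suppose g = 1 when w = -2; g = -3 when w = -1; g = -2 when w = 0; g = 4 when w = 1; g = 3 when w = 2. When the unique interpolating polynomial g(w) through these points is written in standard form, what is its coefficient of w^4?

-1/2

Build the Lagrange basis polynomials:
L_0(w) = (w + 1)w(w - 1)(w - 2) / [24] = (1/24)w^4 - (1/12)w^3 - (1/24)w^2 + (1/12)w
L_1(w) = (w + 2)w(w - 1)(w - 2) / [-6] = -(1/6)w^4 + (1/6)w^3 + (2/3)w^2 - (2/3)w
L_2(w) = (w + 2)(w + 1)(w - 1)(w - 2) / [4] = (1/4)w^4 - (5/4)w^2 + 1
L_3(w) = (w + 2)(w + 1)w(w - 2) / [-6] = -(1/6)w^4 - (1/6)w^3 + (2/3)w^2 + (2/3)w
L_4(w) = (w + 2)(w + 1)w(w - 1) / [24] = (1/24)w^4 + (1/12)w^3 - (1/24)w^2 - (1/12)w
g(w) = 1·L_0 + (-3)·L_1 + (-2)·L_2 + 4·L_3 + 3·L_4
Only the coefficient of w^4 is needed; take it from each L_i and combine:
1·(1/24) + (-3)·(-1/6) + (-2)·(1/4) + 4·(-1/6) + 3·(1/24) = -1/2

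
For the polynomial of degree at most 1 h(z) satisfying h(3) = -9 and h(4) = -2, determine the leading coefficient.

The leading coefficient equals the top divided difference h[3,4].
h[3,4] = (-2 - (-9)) / (4 - 3) = 7

7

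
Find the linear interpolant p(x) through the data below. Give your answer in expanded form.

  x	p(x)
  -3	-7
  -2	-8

p(x) = -x - 10

Build the Lagrange basis polynomials:
L_0(x) = (x + 2) / [-1] = -x - 2
L_1(x) = (x + 3) / [1] = x + 3
p(x) = (-7)·L_0 + (-8)·L_1
  (-7)·L_0(x) = 7x + 14
  (-8)·L_1(x) = -8x - 24
Adding term by term: -x - 10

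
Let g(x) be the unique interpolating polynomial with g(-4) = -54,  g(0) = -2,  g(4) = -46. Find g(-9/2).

-269/4

Evaluate each Lagrange basis at x = -9/2:
L_0(-9/2) = (-9/2)·(-17/2)/[(-4)·(-8)] = 153/128
L_1(-9/2) = (-1/2)·(-17/2)/[(4)·(-4)] = -17/64
L_2(-9/2) = (-1/2)·(-9/2)/[(8)·(4)] = 9/128
Sum: (-54)·(153/128) + (-2)·(-17/64) + (-46)·(9/128) = -269/4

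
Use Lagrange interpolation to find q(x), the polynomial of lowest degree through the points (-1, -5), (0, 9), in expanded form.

q(x) = 14x + 9

Build the Lagrange basis polynomials:
L_0(x) = x / [-1] = -x
L_1(x) = (x + 1) / [1] = x + 1
q(x) = (-5)·L_0 + 9·L_1
  (-5)·L_0(x) = 5x
  9·L_1(x) = 9x + 9
Adding term by term: 14x + 9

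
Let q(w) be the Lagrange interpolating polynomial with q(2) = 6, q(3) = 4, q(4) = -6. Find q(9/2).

-14

L_0(9/2) = (3/2)·(1/2)/[(-1)·(-2)] = 3/8
L_1(9/2) = (5/2)·(1/2)/[(1)·(-1)] = -5/4
L_2(9/2) = (5/2)·(3/2)/[(2)·(1)] = 15/8
Sum: 6·(3/8) + 4·(-5/4) + (-6)·(15/8) = -14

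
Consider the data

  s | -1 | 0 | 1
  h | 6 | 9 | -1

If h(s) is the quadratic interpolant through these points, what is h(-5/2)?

-183/8

Using Newton's divided-difference form:
h[-1,0] = (9 - 6) / (0 - (-1)) = 3
h[0,1] = (-1 - 9) / (1 - 0) = -10
h[-1,0,1] = (-10 - 3) / (1 - (-1)) = -13/2
h(-5/2) = 6 + 3·(-3/2) + (-13/2)·(-3/2)·(-5/2) = -183/8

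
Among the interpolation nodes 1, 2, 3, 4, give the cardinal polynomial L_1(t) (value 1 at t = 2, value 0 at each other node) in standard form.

L_1(t) = (1/2)t^3 - 4t^2 + (19/2)t - 6

L_1(t) = (t - 1)(t - 3)(t - 4) / [(1)·(-1)·(-2)]
       = (t^3 - 8t^2 + 19t - 12) / (2)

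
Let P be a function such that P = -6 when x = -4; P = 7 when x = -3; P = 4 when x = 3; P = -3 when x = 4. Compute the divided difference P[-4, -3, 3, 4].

1/8

P[-4,-3] = (7 - (-6)) / (-3 - (-4)) = 13
P[-3,3] = (4 - 7) / (3 - (-3)) = -1/2
P[3,4] = (-3 - 4) / (4 - 3) = -7
P[-4,-3,3] = (-1/2 - 13) / (3 - (-4)) = -27/14
P[-3,3,4] = (-7 - (-1/2)) / (4 - (-3)) = -13/14
P[-4,-3,3,4] = (-13/14 - (-27/14)) / (4 - (-4)) = 1/8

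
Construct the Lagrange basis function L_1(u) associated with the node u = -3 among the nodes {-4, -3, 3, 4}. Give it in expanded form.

L_1(u) = (1/42)u^3 - (1/14)u^2 - (8/21)u + 8/7

L_1(u) = (u + 4)(u - 3)(u - 4) / [(1)·(-6)·(-7)]
       = (u^3 - 3u^2 - 16u + 48) / (42)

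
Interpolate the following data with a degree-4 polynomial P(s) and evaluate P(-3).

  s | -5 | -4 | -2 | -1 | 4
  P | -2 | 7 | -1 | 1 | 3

901/270

Using Newton's divided-difference form:
P[-5,-4] = (7 - (-2)) / (-4 - (-5)) = 9
P[-4,-2] = (-1 - 7) / (-2 - (-4)) = -4
P[-2,-1] = (1 - (-1)) / (-1 - (-2)) = 2
P[-1,4] = (3 - 1) / (4 - (-1)) = 2/5
P[-5,-4,-2] = (-4 - 9) / (-2 - (-5)) = -13/3
P[-4,-2,-1] = (2 - (-4)) / (-1 - (-4)) = 2
P[-2,-1,4] = (2/5 - 2) / (4 - (-2)) = -4/15
P[-5,-4,-2,-1] = (2 - (-13/3)) / (-1 - (-5)) = 19/12
P[-4,-2,-1,4] = (-4/15 - 2) / (4 - (-4)) = -17/60
P[-5,-4,-2,-1,4] = (-17/60 - 19/12) / (4 - (-5)) = -28/135
P(-3) = -2 + 9·(2) + (-13/3)·(2)·(1) + (19/12)·(2)·(1)·(-1) + (-28/135)·(2)·(1)·(-1)·(-2) = 901/270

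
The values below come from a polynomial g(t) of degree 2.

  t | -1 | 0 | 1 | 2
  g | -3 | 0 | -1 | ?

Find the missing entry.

-6

The 3 known values determine g uniquely (degree ≤ 2).
L_0(2) = (2)·(1)/[(-1)·(-2)] = 1
L_1(2) = (3)·(1)/[(1)·(-1)] = -3
L_2(2) = (3)·(2)/[(2)·(1)] = 3
Sum: (-3)·(1) + 0 + (-1)·(3) = -6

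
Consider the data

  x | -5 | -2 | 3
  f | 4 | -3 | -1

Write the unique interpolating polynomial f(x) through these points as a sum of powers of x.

L_0(x) = (x + 2)(x - 3) / [24] = (1/24)x^2 - (1/24)x - 1/4
L_1(x) = (x + 5)(x - 3) / [-15] = -(1/15)x^2 - (2/15)x + 1
L_2(x) = (x + 5)(x + 2) / [40] = (1/40)x^2 + (7/40)x + 1/4
f(x) = 4·L_0 + (-3)·L_1 + (-1)·L_2
  4·L_0(x) = (1/6)x^2 - (1/6)x - 1
  (-3)·L_1(x) = (1/5)x^2 + (2/5)x - 3
  (-1)·L_2(x) = -(1/40)x^2 - (7/40)x - 1/4
Adding term by term: (41/120)x^2 + (7/120)x - 17/4

f(x) = (41/120)x^2 + (7/120)x - 17/4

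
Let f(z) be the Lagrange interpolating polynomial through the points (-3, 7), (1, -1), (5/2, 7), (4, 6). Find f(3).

57/7

L_0(3) = (2)·(1/2)·(-1)/[(-4)·(-11/2)·(-7)] = 1/154
L_1(3) = (6)·(1/2)·(-1)/[(4)·(-3/2)·(-3)] = -1/6
L_2(3) = (6)·(2)·(-1)/[(11/2)·(3/2)·(-3/2)] = 32/33
L_3(3) = (6)·(2)·(1/2)/[(7)·(3)·(3/2)] = 4/21
Sum: 7·(1/154) + (-1)·(-1/6) + 7·(32/33) + 6·(4/21) = 57/7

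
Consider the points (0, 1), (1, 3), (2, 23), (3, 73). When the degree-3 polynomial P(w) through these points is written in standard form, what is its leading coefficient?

The leading coefficient equals the top divided difference P[0,1,2,3].
P[0,1] = (3 - 1) / (1 - 0) = 2
P[1,2] = (23 - 3) / (2 - 1) = 20
P[2,3] = (73 - 23) / (3 - 2) = 50
P[0,1,2] = (20 - 2) / (2 - 0) = 9
P[1,2,3] = (50 - 20) / (3 - 1) = 15
P[0,1,2,3] = (15 - 9) / (3 - 0) = 2

2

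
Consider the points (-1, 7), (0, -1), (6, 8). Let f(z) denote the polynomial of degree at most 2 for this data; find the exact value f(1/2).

-223/56

Evaluate each Lagrange basis at z = 1/2:
L_0(1/2) = (1/2)·(-11/2)/[(-1)·(-7)] = -11/28
L_1(1/2) = (3/2)·(-11/2)/[(1)·(-6)] = 11/8
L_2(1/2) = (3/2)·(1/2)/[(7)·(6)] = 1/56
Sum: 7·(-11/28) + (-1)·(11/8) + 8·(1/56) = -223/56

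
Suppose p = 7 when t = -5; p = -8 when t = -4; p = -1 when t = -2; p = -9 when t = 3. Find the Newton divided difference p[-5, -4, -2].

p[-5,-4] = (-8 - 7) / (-4 - (-5)) = -15
p[-4,-2] = (-1 - (-8)) / (-2 - (-4)) = 7/2
p[-5,-4,-2] = (7/2 - (-15)) / (-2 - (-5)) = 37/6

37/6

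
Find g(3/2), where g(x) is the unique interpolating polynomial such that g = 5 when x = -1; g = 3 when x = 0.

L_0(3/2) = (3/2)/[(-1)] = -3/2
L_1(3/2) = (5/2)/[(1)] = 5/2
Sum: 5·(-3/2) + 3·(5/2) = 0

0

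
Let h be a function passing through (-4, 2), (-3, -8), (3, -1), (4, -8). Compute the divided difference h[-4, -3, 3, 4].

h[-4,-3] = (-8 - 2) / (-3 - (-4)) = -10
h[-3,3] = (-1 - (-8)) / (3 - (-3)) = 7/6
h[3,4] = (-8 - (-1)) / (4 - 3) = -7
h[-4,-3,3] = (7/6 - (-10)) / (3 - (-4)) = 67/42
h[-3,3,4] = (-7 - 7/6) / (4 - (-3)) = -7/6
h[-4,-3,3,4] = (-7/6 - 67/42) / (4 - (-4)) = -29/84

-29/84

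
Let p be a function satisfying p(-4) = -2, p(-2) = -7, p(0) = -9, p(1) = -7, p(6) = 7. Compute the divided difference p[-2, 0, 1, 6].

-13/120

p[-2,0] = (-9 - (-7)) / (0 - (-2)) = -1
p[0,1] = (-7 - (-9)) / (1 - 0) = 2
p[1,6] = (7 - (-7)) / (6 - 1) = 14/5
p[-2,0,1] = (2 - (-1)) / (1 - (-2)) = 1
p[0,1,6] = (14/5 - 2) / (6 - 0) = 2/15
p[-2,0,1,6] = (2/15 - 1) / (6 - (-2)) = -13/120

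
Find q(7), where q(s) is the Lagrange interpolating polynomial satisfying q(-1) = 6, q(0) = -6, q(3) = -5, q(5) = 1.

-188/15

Evaluate each Lagrange basis at s = 7:
L_0(7) = (7)·(4)·(2)/[(-1)·(-4)·(-6)] = -7/3
L_1(7) = (8)·(4)·(2)/[(1)·(-3)·(-5)] = 64/15
L_2(7) = (8)·(7)·(2)/[(4)·(3)·(-2)] = -14/3
L_3(7) = (8)·(7)·(4)/[(6)·(5)·(2)] = 56/15
Sum: 6·(-7/3) + (-6)·(64/15) + (-5)·(-14/3) + 1·(56/15) = -188/15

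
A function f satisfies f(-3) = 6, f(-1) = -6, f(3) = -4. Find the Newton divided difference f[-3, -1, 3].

13/12

f[-3,-1] = (-6 - 6) / (-1 - (-3)) = -6
f[-1,3] = (-4 - (-6)) / (3 - (-1)) = 1/2
f[-3,-1,3] = (1/2 - (-6)) / (3 - (-3)) = 13/12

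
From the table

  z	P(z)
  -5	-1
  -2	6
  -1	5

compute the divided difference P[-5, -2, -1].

-5/6

P[-5,-2] = (6 - (-1)) / (-2 - (-5)) = 7/3
P[-2,-1] = (5 - 6) / (-1 - (-2)) = -1
P[-5,-2,-1] = (-1 - 7/3) / (-1 - (-5)) = -5/6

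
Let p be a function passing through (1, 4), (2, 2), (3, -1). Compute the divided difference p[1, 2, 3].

-1/2

p[1,2] = (2 - 4) / (2 - 1) = -2
p[2,3] = (-1 - 2) / (3 - 2) = -3
p[1,2,3] = (-3 - (-2)) / (3 - 1) = -1/2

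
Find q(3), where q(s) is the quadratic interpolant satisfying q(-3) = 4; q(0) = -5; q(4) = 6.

11/14

L_0(3) = (3)·(-1)/[(-3)·(-7)] = -1/7
L_1(3) = (6)·(-1)/[(3)·(-4)] = 1/2
L_2(3) = (6)·(3)/[(7)·(4)] = 9/14
Sum: 4·(-1/7) + (-5)·(1/2) + 6·(9/14) = 11/14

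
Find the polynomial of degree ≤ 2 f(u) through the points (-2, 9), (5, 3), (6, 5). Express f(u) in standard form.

f(u) = (5/14)u^2 - (27/14)u + 26/7

L_0(u) = (u - 5)(u - 6) / [56] = (1/56)u^2 - (11/56)u + 15/28
L_1(u) = (u + 2)(u - 6) / [-7] = -(1/7)u^2 + (4/7)u + 12/7
L_2(u) = (u + 2)(u - 5) / [8] = (1/8)u^2 - (3/8)u - 5/4
f(u) = 9·L_0 + 3·L_1 + 5·L_2
  9·L_0(u) = (9/56)u^2 - (99/56)u + 135/28
  3·L_1(u) = -(3/7)u^2 + (12/7)u + 36/7
  5·L_2(u) = (5/8)u^2 - (15/8)u - 25/4
Adding term by term: (5/14)u^2 - (27/14)u + 26/7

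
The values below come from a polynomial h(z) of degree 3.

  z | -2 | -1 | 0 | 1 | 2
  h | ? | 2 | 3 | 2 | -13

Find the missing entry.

11

The 4 known values determine h uniquely (degree ≤ 3).
Evaluate each Lagrange basis at z = -2:
L_0(-2) = (-2)·(-3)·(-4)/[(-1)·(-2)·(-3)] = 4
L_1(-2) = (-1)·(-3)·(-4)/[(1)·(-1)·(-2)] = -6
L_2(-2) = (-1)·(-2)·(-4)/[(2)·(1)·(-1)] = 4
L_3(-2) = (-1)·(-2)·(-3)/[(3)·(2)·(1)] = -1
Sum: 2·(4) + 3·(-6) + 2·(4) + (-13)·(-1) = 11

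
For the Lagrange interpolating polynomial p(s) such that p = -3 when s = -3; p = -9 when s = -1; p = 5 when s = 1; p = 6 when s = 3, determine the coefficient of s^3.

-11/16

The leading coefficient equals the top divided difference p[-3,-1,1,3].
p[-3,-1] = (-9 - (-3)) / (-1 - (-3)) = -3
p[-1,1] = (5 - (-9)) / (1 - (-1)) = 7
p[1,3] = (6 - 5) / (3 - 1) = 1/2
p[-3,-1,1] = (7 - (-3)) / (1 - (-3)) = 5/2
p[-1,1,3] = (1/2 - 7) / (3 - (-1)) = -13/8
p[-3,-1,1,3] = (-13/8 - 5/2) / (3 - (-3)) = -11/16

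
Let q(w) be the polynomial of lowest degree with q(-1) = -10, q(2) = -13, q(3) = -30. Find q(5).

-88

Using Newton's divided-difference form:
q[-1,2] = (-13 - (-10)) / (2 - (-1)) = -1
q[2,3] = (-30 - (-13)) / (3 - 2) = -17
q[-1,2,3] = (-17 - (-1)) / (3 - (-1)) = -4
q(5) = -10 + (-1)·(6) + (-4)·(6)·(3) = -88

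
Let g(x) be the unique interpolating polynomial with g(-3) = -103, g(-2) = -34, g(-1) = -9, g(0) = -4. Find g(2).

42

Using Newton's divided-difference form:
g[-3,-2] = (-34 - (-103)) / (-2 - (-3)) = 69
g[-2,-1] = (-9 - (-34)) / (-1 - (-2)) = 25
g[-1,0] = (-4 - (-9)) / (0 - (-1)) = 5
g[-3,-2,-1] = (25 - 69) / (-1 - (-3)) = -22
g[-2,-1,0] = (5 - 25) / (0 - (-2)) = -10
g[-3,-2,-1,0] = (-10 - (-22)) / (0 - (-3)) = 4
g(2) = -103 + 69·(5) + (-22)·(5)·(4) + 4·(5)·(4)·(3) = 42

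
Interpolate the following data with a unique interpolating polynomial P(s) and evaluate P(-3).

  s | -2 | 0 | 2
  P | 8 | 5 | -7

49/8

Evaluate each Lagrange basis at s = -3:
L_0(-3) = (-3)·(-5)/[(-2)·(-4)] = 15/8
L_1(-3) = (-1)·(-5)/[(2)·(-2)] = -5/4
L_2(-3) = (-1)·(-3)/[(4)·(2)] = 3/8
Sum: 8·(15/8) + 5·(-5/4) + (-7)·(3/8) = 49/8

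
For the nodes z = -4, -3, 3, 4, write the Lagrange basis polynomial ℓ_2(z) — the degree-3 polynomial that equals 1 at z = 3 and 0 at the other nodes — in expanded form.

ℓ_2(z) = (z + 4)(z + 3)(z - 4) / [(7)·(6)·(-1)]
       = (z^3 + 3z^2 - 16z - 48) / (-42)

ℓ_2(z) = -(1/42)z^3 - (1/14)z^2 + (8/21)z + 8/7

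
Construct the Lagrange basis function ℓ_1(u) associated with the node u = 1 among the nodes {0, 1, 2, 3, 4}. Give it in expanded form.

ℓ_1(u) = u(u - 2)(u - 3)(u - 4) / [(1)·(-1)·(-2)·(-3)]
       = (u^4 - 9u^3 + 26u^2 - 24u) / (-6)

ℓ_1(u) = -(1/6)u^4 + (3/2)u^3 - (13/3)u^2 + 4u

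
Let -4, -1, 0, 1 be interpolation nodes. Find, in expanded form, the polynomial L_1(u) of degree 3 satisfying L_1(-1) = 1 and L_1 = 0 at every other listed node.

L_1(u) = (u + 4)u(u - 1) / [(3)·(-1)·(-2)]
       = (u^3 + 3u^2 - 4u) / (6)

L_1(u) = (1/6)u^3 + (1/2)u^2 - (2/3)u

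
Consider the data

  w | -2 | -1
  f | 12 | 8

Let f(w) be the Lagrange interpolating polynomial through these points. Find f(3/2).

-2

Evaluate each Lagrange basis at w = 3/2:
L_0(3/2) = (5/2)/[(-1)] = -5/2
L_1(3/2) = (7/2)/[(1)] = 7/2
Sum: 12·(-5/2) + 8·(7/2) = -2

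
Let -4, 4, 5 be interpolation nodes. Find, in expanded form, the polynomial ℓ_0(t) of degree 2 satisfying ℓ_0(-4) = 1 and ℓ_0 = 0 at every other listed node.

ℓ_0(t) = (1/72)t^2 - (1/8)t + 5/18

ℓ_0(t) = (t - 4)(t - 5) / [(-8)·(-9)]
       = (t^2 - 9t + 20) / (72)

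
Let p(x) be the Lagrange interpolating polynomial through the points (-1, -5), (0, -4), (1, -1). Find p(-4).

Evaluate each Lagrange basis at x = -4:
L_0(-4) = (-4)·(-5)/[(-1)·(-2)] = 10
L_1(-4) = (-3)·(-5)/[(1)·(-1)] = -15
L_2(-4) = (-3)·(-4)/[(2)·(1)] = 6
Sum: (-5)·(10) + (-4)·(-15) + (-1)·(6) = 4

4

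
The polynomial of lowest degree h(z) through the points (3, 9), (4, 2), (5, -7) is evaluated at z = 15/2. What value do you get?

-153/4

Using Newton's divided-difference form:
h[3,4] = (2 - 9) / (4 - 3) = -7
h[4,5] = (-7 - 2) / (5 - 4) = -9
h[3,4,5] = (-9 - (-7)) / (5 - 3) = -1
h(15/2) = 9 + (-7)·(9/2) + (-1)·(9/2)·(7/2) = -153/4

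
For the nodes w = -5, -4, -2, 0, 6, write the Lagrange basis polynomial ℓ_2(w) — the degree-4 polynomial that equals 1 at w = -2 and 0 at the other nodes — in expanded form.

ℓ_2(w) = (1/96)w^4 + (1/32)w^3 - (17/48)w^2 - (5/4)w

ℓ_2(w) = (w + 5)(w + 4)w(w - 6) / [(3)·(2)·(-2)·(-8)]
       = (w^4 + 3w^3 - 34w^2 - 120w) / (96)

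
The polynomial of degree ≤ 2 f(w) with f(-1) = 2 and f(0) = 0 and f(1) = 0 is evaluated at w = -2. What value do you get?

6

L_0(-2) = (-2)·(-3)/[(-1)·(-2)] = 3
L_1(-2) = (-1)·(-3)/[(1)·(-1)] = -3
L_2(-2) = (-1)·(-2)/[(2)·(1)] = 1
Sum: 2·(3) + 0 + 0 = 6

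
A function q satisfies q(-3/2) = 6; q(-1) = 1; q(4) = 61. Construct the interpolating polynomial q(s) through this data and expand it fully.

q(s) = 4s^2 - 3

L_0(s) = (s + 1)(s - 4) / [11/4] = (4/11)s^2 - (12/11)s - 16/11
L_1(s) = (s + 3/2)(s - 4) / [-5/2] = -(2/5)s^2 + s + 12/5
L_2(s) = (s + 3/2)(s + 1) / [55/2] = (2/55)s^2 + (1/11)s + 3/55
q(s) = 6·L_0 + 1·L_1 + 61·L_2
  6·L_0(s) = (24/11)s^2 - (72/11)s - 96/11
  1·L_1(s) = -(2/5)s^2 + s + 12/5
  61·L_2(s) = (122/55)s^2 + (61/11)s + 183/55
Adding term by term: 4s^2 - 3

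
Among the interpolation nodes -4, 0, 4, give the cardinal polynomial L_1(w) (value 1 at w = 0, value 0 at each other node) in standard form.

L_1(w) = -(1/16)w^2 + 1

L_1(w) = (w + 4)(w - 4) / [(4)·(-4)]
       = (w^2 - 16) / (-16)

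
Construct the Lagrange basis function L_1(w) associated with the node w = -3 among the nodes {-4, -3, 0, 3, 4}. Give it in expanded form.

L_1(w) = -(1/126)w^4 + (1/42)w^3 + (8/63)w^2 - (8/21)w

L_1(w) = (w + 4)w(w - 3)(w - 4) / [(1)·(-3)·(-6)·(-7)]
       = (w^4 - 3w^3 - 16w^2 + 48w) / (-126)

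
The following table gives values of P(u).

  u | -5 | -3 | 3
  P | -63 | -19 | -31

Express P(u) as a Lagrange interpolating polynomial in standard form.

L_0(u) = (u + 3)(u - 3) / [16] = (1/16)u^2 - 9/16
L_1(u) = (u + 5)(u - 3) / [-12] = -(1/12)u^2 - (1/6)u + 5/4
L_2(u) = (u + 5)(u + 3) / [48] = (1/48)u^2 + (1/6)u + 5/16
P(u) = (-63)·L_0 + (-19)·L_1 + (-31)·L_2
  (-63)·L_0(u) = -(63/16)u^2 + 567/16
  (-19)·L_1(u) = (19/12)u^2 + (19/6)u - 95/4
  (-31)·L_2(u) = -(31/48)u^2 - (31/6)u - 155/16
Adding term by term: -3u^2 - 2u + 2

P(u) = -3u^2 - 2u + 2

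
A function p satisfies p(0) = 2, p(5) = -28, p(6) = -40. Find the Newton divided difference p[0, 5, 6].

-1

p[0,5] = (-28 - 2) / (5 - 0) = -6
p[5,6] = (-40 - (-28)) / (6 - 5) = -12
p[0,5,6] = (-12 - (-6)) / (6 - 0) = -1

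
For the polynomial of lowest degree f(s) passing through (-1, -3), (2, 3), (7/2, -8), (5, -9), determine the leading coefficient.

Build the Lagrange basis polynomials:
L_0(s) = (s - 2)(s - 7/2)(s - 5) / [-81] = -(1/81)s^3 + (7/54)s^2 - (23/54)s + 35/81
L_1(s) = (s + 1)(s - 7/2)(s - 5) / [27/2] = (2/27)s^3 - (5/9)s^2 + (2/3)s + 35/27
L_2(s) = (s + 1)(s - 2)(s - 5) / [-81/8] = -(8/81)s^3 + (16/27)s^2 - (8/27)s - 80/81
L_3(s) = (s + 1)(s - 2)(s - 7/2) / [27] = (1/27)s^3 - (1/6)s^2 + (1/18)s + 7/27
f(s) = (-3)·L_0 + 3·L_1 + (-8)·L_2 + (-9)·L_3
Only the coefficient of s^3 is needed; take it from each L_i and combine:
(-3)·(-1/81) + 3·(2/27) + (-8)·(-8/81) + (-9)·(1/27) = 58/81

58/81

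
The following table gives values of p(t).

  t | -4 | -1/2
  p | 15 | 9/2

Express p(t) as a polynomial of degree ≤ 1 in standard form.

p(t) = -3t + 3

Build the Lagrange basis polynomials:
L_0(t) = (t + 1/2) / [-7/2] = -(2/7)t - 1/7
L_1(t) = (t + 4) / [7/2] = (2/7)t + 8/7
p(t) = 15·L_0 + (9/2)·L_1
  15·L_0(t) = -(30/7)t - 15/7
  (9/2)·L_1(t) = (9/7)t + 36/7
Adding term by term: -3t + 3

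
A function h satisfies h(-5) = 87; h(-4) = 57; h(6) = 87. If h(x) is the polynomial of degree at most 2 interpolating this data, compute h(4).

L_0(4) = (8)·(-2)/[(-1)·(-11)] = -16/11
L_1(4) = (9)·(-2)/[(1)·(-10)] = 9/5
L_2(4) = (9)·(8)/[(11)·(10)] = 36/55
Sum: 87·(-16/11) + 57·(9/5) + 87·(36/55) = 33

33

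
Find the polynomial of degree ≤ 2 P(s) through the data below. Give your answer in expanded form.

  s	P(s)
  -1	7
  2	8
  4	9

Build the Lagrange basis polynomials:
L_0(s) = (s - 2)(s - 4) / [15] = (1/15)s^2 - (2/5)s + 8/15
L_1(s) = (s + 1)(s - 4) / [-6] = -(1/6)s^2 + (1/2)s + 2/3
L_2(s) = (s + 1)(s - 2) / [10] = (1/10)s^2 - (1/10)s - 1/5
P(s) = 7·L_0 + 8·L_1 + 9·L_2
  7·L_0(s) = (7/15)s^2 - (14/5)s + 56/15
  8·L_1(s) = -(4/3)s^2 + 4s + 16/3
  9·L_2(s) = (9/10)s^2 - (9/10)s - 9/5
Adding term by term: (1/30)s^2 + (3/10)s + 109/15

P(s) = (1/30)s^2 + (3/10)s + 109/15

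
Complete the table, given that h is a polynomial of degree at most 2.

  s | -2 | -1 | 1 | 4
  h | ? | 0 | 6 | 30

The 3 known values determine h uniquely (degree ≤ 2).
L_0(-2) = (-3)·(-6)/[(-2)·(-5)] = 9/5
L_1(-2) = (-1)·(-6)/[(2)·(-3)] = -1
L_2(-2) = (-1)·(-3)/[(5)·(3)] = 1/5
Sum: 0 + 6·(-1) + 30·(1/5) = 0

0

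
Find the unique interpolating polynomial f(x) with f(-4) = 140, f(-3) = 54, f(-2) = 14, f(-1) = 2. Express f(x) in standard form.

Build the Lagrange basis polynomials:
L_0(x) = (x + 3)(x + 2)(x + 1) / [-6] = -(1/6)x^3 - x^2 - (11/6)x - 1
L_1(x) = (x + 4)(x + 2)(x + 1) / [2] = (1/2)x^3 + (7/2)x^2 + 7x + 4
L_2(x) = (x + 4)(x + 3)(x + 1) / [-2] = -(1/2)x^3 - 4x^2 - (19/2)x - 6
L_3(x) = (x + 4)(x + 3)(x + 2) / [6] = (1/6)x^3 + (3/2)x^2 + (13/3)x + 4
f(x) = 140·L_0 + 54·L_1 + 14·L_2 + 2·L_3
  140·L_0(x) = -(70/3)x^3 - 140x^2 - (770/3)x - 140
  54·L_1(x) = 27x^3 + 189x^2 + 378x + 216
  14·L_2(x) = -7x^3 - 56x^2 - 133x - 84
  2·L_3(x) = (1/3)x^3 + 3x^2 + (26/3)x + 8
Adding term by term: -3x^3 - 4x^2 - 3x

f(x) = -3x^3 - 4x^2 - 3x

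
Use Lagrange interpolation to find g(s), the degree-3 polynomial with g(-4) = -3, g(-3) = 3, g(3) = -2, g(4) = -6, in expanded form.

g(s) = (11/168)s^3 - (5/7)s^2 - (239/168)s + 97/14

Build the Lagrange basis polynomials:
L_0(s) = (s + 3)(s - 3)(s - 4) / [-56] = -(1/56)s^3 + (1/14)s^2 + (9/56)s - 9/14
L_1(s) = (s + 4)(s - 3)(s - 4) / [42] = (1/42)s^3 - (1/14)s^2 - (8/21)s + 8/7
L_2(s) = (s + 4)(s + 3)(s - 4) / [-42] = -(1/42)s^3 - (1/14)s^2 + (8/21)s + 8/7
L_3(s) = (s + 4)(s + 3)(s - 3) / [56] = (1/56)s^3 + (1/14)s^2 - (9/56)s - 9/14
g(s) = (-3)·L_0 + 3·L_1 + (-2)·L_2 + (-6)·L_3
  (-3)·L_0(s) = (3/56)s^3 - (3/14)s^2 - (27/56)s + 27/14
  3·L_1(s) = (1/14)s^3 - (3/14)s^2 - (8/7)s + 24/7
  (-2)·L_2(s) = (1/21)s^3 + (1/7)s^2 - (16/21)s - 16/7
  (-6)·L_3(s) = -(3/28)s^3 - (3/7)s^2 + (27/28)s + 27/7
Adding term by term: (11/168)s^3 - (5/7)s^2 - (239/168)s + 97/14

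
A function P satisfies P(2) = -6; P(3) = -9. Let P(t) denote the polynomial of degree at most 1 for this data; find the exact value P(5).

L_0(5) = (2)/[(-1)] = -2
L_1(5) = (3)/[(1)] = 3
Sum: (-6)·(-2) + (-9)·(3) = -15

-15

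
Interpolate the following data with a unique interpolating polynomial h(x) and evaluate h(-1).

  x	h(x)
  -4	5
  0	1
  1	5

Using Newton's divided-difference form:
h[-4,0] = (1 - 5) / (0 - (-4)) = -1
h[0,1] = (5 - 1) / (1 - 0) = 4
h[-4,0,1] = (4 - (-1)) / (1 - (-4)) = 1
h(-1) = 5 + (-1)·(3) + 1·(3)·(-1) = -1

-1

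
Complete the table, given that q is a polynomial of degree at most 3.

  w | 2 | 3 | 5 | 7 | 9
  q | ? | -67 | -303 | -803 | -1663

-18

The 4 known values determine q uniquely (degree ≤ 3).
Evaluate each Lagrange basis at w = 2:
L_0(2) = (-3)·(-5)·(-7)/[(-2)·(-4)·(-6)] = 35/16
L_1(2) = (-1)·(-5)·(-7)/[(2)·(-2)·(-4)] = -35/16
L_2(2) = (-1)·(-3)·(-7)/[(4)·(2)·(-2)] = 21/16
L_3(2) = (-1)·(-3)·(-5)/[(6)·(4)·(2)] = -5/16
Sum: (-67)·(35/16) + (-303)·(-35/16) + (-803)·(21/16) + (-1663)·(-5/16) = -18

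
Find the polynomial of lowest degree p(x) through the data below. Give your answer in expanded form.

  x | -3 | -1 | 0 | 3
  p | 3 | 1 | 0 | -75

p(x) = -x^3 - 4x^2 - 4x

Newton's divided differences:
p[-3,-1] = (1 - 3) / (-1 - (-3)) = -1
p[-1,0] = (0 - 1) / (0 - (-1)) = -1
p[0,3] = (-75 - 0) / (3 - 0) = -25
p[-3,-1,0] = (-1 - (-1)) / (0 - (-3)) = 0
p[-1,0,3] = (-25 - (-1)) / (3 - (-1)) = -6
p[-3,-1,0,3] = (-6 - 0) / (3 - (-3)) = -1
p(x) = 3 + (-1)·(x + 3) + (-1)·(x + 3)(x + 1)x
Expanding: p(x) = -x^3 - 4x^2 - 4x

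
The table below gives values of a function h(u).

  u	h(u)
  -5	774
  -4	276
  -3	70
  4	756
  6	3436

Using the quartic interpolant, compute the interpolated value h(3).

262

Using Newton's divided-difference form:
h[-5,-4] = (276 - 774) / (-4 - (-5)) = -498
h[-4,-3] = (70 - 276) / (-3 - (-4)) = -206
h[-3,4] = (756 - 70) / (4 - (-3)) = 98
h[4,6] = (3436 - 756) / (6 - 4) = 1340
h[-5,-4,-3] = (-206 - (-498)) / (-3 - (-5)) = 146
h[-4,-3,4] = (98 - (-206)) / (4 - (-4)) = 38
h[-3,4,6] = (1340 - 98) / (6 - (-3)) = 138
h[-5,-4,-3,4] = (38 - 146) / (4 - (-5)) = -12
h[-4,-3,4,6] = (138 - 38) / (6 - (-4)) = 10
h[-5,-4,-3,4,6] = (10 - (-12)) / (6 - (-5)) = 2
h(3) = 774 + (-498)·(8) + 146·(8)·(7) + (-12)·(8)·(7)·(6) + 2·(8)·(7)·(6)·(-1) = 262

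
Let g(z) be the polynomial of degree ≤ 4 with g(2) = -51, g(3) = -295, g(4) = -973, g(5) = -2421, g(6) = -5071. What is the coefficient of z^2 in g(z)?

3

Build the Lagrange basis polynomials:
L_0(z) = (z - 3)(z - 4)(z - 5)(z - 6) / [24] = (1/24)z^4 - (3/4)z^3 + (119/24)z^2 - (57/4)z + 15
L_1(z) = (z - 2)(z - 4)(z - 5)(z - 6) / [-6] = -(1/6)z^4 + (17/6)z^3 - (52/3)z^2 + (134/3)z - 40
L_2(z) = (z - 2)(z - 3)(z - 5)(z - 6) / [4] = (1/4)z^4 - 4z^3 + (91/4)z^2 - 54z + 45
L_3(z) = (z - 2)(z - 3)(z - 4)(z - 6) / [-6] = -(1/6)z^4 + (5/2)z^3 - (40/3)z^2 + 30z - 24
L_4(z) = (z - 2)(z - 3)(z - 4)(z - 5) / [24] = (1/24)z^4 - (7/12)z^3 + (71/24)z^2 - (77/12)z + 5
g(z) = (-51)·L_0 + (-295)·L_1 + (-973)·L_2 + (-2421)·L_3 + (-5071)·L_4
Only the coefficient of z^2 is needed; take it from each L_i and combine:
(-51)·(119/24) + (-295)·(-52/3) + (-973)·(91/4) + (-2421)·(-40/3) + (-5071)·(71/24) = 3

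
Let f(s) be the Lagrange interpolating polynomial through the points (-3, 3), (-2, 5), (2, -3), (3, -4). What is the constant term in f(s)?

11/5

Build the Lagrange basis polynomials:
L_0(s) = (s + 2)(s - 2)(s - 3) / [-30] = -(1/30)s^3 + (1/10)s^2 + (2/15)s - 2/5
L_1(s) = (s + 3)(s - 2)(s - 3) / [20] = (1/20)s^3 - (1/10)s^2 - (9/20)s + 9/10
L_2(s) = (s + 3)(s + 2)(s - 3) / [-20] = -(1/20)s^3 - (1/10)s^2 + (9/20)s + 9/10
L_3(s) = (s + 3)(s + 2)(s - 2) / [30] = (1/30)s^3 + (1/10)s^2 - (2/15)s - 2/5
f(s) = 3·L_0 + 5·L_1 + (-3)·L_2 + (-4)·L_3
Only the constant term is needed; take it from each L_i and combine:
3·(-2/5) + 5·(9/10) + (-3)·(9/10) + (-4)·(-2/5) = 11/5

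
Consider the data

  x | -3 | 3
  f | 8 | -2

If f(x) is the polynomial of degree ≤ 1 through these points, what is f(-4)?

Evaluate each Lagrange basis at x = -4:
L_0(-4) = (-7)/[(-6)] = 7/6
L_1(-4) = (-1)/[(6)] = -1/6
Sum: 8·(7/6) + (-2)·(-1/6) = 29/3

29/3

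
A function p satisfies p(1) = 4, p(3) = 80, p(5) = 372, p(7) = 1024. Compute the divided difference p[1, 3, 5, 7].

p[1,3] = (80 - 4) / (3 - 1) = 38
p[3,5] = (372 - 80) / (5 - 3) = 146
p[5,7] = (1024 - 372) / (7 - 5) = 326
p[1,3,5] = (146 - 38) / (5 - 1) = 27
p[3,5,7] = (326 - 146) / (7 - 3) = 45
p[1,3,5,7] = (45 - 27) / (7 - 1) = 3

3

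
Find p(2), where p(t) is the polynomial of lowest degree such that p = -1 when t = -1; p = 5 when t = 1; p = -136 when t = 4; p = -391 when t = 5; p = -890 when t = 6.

L_0(2) = (1)·(-2)·(-3)·(-4)/[(-2)·(-5)·(-6)·(-7)] = -2/35
L_1(2) = (3)·(-2)·(-3)·(-4)/[(2)·(-3)·(-4)·(-5)] = 3/5
L_2(2) = (3)·(1)·(-3)·(-4)/[(5)·(3)·(-1)·(-2)] = 6/5
L_3(2) = (3)·(1)·(-2)·(-4)/[(6)·(4)·(1)·(-1)] = -1
L_4(2) = (3)·(1)·(-2)·(-3)/[(7)·(5)·(2)·(1)] = 9/35
Sum: (-1)·(-2/35) + 5·(3/5) + (-136)·(6/5) + (-391)·(-1) + (-890)·(9/35) = 2

2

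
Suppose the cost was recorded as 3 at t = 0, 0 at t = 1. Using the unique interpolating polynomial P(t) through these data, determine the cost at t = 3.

-6

L_0(3) = (2)/[(-1)] = -2
L_1(3) = (3)/[(1)] = 3
Sum: 3·(-2) + 0 = -6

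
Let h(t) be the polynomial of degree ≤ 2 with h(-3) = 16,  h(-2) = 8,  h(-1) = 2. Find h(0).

Using Newton's divided-difference form:
h[-3,-2] = (8 - 16) / (-2 - (-3)) = -8
h[-2,-1] = (2 - 8) / (-1 - (-2)) = -6
h[-3,-2,-1] = (-6 - (-8)) / (-1 - (-3)) = 1
h(0) = 16 + (-8)·(3) + 1·(3)·(2) = -2

-2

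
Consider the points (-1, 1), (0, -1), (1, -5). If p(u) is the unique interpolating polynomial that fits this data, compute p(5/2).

Evaluate each Lagrange basis at u = 5/2:
L_0(5/2) = (5/2)·(3/2)/[(-1)·(-2)] = 15/8
L_1(5/2) = (7/2)·(3/2)/[(1)·(-1)] = -21/4
L_2(5/2) = (7/2)·(5/2)/[(2)·(1)] = 35/8
Sum: 1·(15/8) + (-1)·(-21/4) + (-5)·(35/8) = -59/4

-59/4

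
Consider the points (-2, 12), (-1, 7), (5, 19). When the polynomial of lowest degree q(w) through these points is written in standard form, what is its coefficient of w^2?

1

Build the Lagrange basis polynomials:
L_0(w) = (w + 1)(w - 5) / [7] = (1/7)w^2 - (4/7)w - 5/7
L_1(w) = (w + 2)(w - 5) / [-6] = -(1/6)w^2 + (1/2)w + 5/3
L_2(w) = (w + 2)(w + 1) / [42] = (1/42)w^2 + (1/14)w + 1/21
q(w) = 12·L_0 + 7·L_1 + 19·L_2
Only the coefficient of w^2 is needed; take it from each L_i and combine:
12·(1/7) + 7·(-1/6) + 19·(1/42) = 1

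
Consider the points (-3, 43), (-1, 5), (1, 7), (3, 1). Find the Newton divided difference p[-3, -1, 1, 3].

-1

p[-3,-1] = (5 - 43) / (-1 - (-3)) = -19
p[-1,1] = (7 - 5) / (1 - (-1)) = 1
p[1,3] = (1 - 7) / (3 - 1) = -3
p[-3,-1,1] = (1 - (-19)) / (1 - (-3)) = 5
p[-1,1,3] = (-3 - 1) / (3 - (-1)) = -1
p[-3,-1,1,3] = (-1 - 5) / (3 - (-3)) = -1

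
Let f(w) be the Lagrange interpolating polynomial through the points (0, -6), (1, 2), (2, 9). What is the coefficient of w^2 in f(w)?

-1/2

The leading coefficient equals the top divided difference f[0,1,2].
f[0,1] = (2 - (-6)) / (1 - 0) = 8
f[1,2] = (9 - 2) / (2 - 1) = 7
f[0,1,2] = (7 - 8) / (2 - 0) = -1/2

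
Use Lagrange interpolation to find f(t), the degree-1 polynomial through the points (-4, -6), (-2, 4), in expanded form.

f(t) = 5t + 14

Build the Lagrange basis polynomials:
L_0(t) = (t + 2) / [-2] = -(1/2)t - 1
L_1(t) = (t + 4) / [2] = (1/2)t + 2
f(t) = (-6)·L_0 + 4·L_1
  (-6)·L_0(t) = 3t + 6
  4·L_1(t) = 2t + 8
Adding term by term: 5t + 14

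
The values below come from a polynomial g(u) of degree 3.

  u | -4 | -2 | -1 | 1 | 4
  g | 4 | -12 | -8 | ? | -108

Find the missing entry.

The 4 known values determine g uniquely (degree ≤ 3).
L_0(1) = (3)·(2)·(-3)/[(-2)·(-3)·(-8)] = 3/8
L_1(1) = (5)·(2)·(-3)/[(2)·(-1)·(-6)] = -5/2
L_2(1) = (5)·(3)·(-3)/[(3)·(1)·(-5)] = 3
L_3(1) = (5)·(3)·(2)/[(8)·(6)·(5)] = 1/8
Sum: 4·(3/8) + (-12)·(-5/2) + (-8)·(3) + (-108)·(1/8) = -6

-6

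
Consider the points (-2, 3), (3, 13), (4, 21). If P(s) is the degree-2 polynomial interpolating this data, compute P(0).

1

L_0(0) = (-3)·(-4)/[(-5)·(-6)] = 2/5
L_1(0) = (2)·(-4)/[(5)·(-1)] = 8/5
L_2(0) = (2)·(-3)/[(6)·(1)] = -1
Sum: 3·(2/5) + 13·(8/5) + 21·(-1) = 1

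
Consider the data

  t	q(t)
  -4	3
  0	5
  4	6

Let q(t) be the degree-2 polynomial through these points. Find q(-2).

33/8

L_0(-2) = (-2)·(-6)/[(-4)·(-8)] = 3/8
L_1(-2) = (2)·(-6)/[(4)·(-4)] = 3/4
L_2(-2) = (2)·(-2)/[(8)·(4)] = -1/8
Sum: 3·(3/8) + 5·(3/4) + 6·(-1/8) = 33/8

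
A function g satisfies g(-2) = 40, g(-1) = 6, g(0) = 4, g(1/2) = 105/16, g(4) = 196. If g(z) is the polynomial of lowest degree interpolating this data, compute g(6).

L_0(6) = (7)·(6)·(11/2)·(2)/[(-1)·(-2)·(-5/2)·(-6)] = 77/5
L_1(6) = (8)·(6)·(11/2)·(2)/[(1)·(-1)·(-3/2)·(-5)] = -352/5
L_2(6) = (8)·(7)·(11/2)·(2)/[(2)·(1)·(-1/2)·(-4)] = 154
L_3(6) = (8)·(7)·(6)·(2)/[(5/2)·(3/2)·(1/2)·(-7/2)] = -512/5
L_4(6) = (8)·(7)·(6)·(11/2)/[(6)·(5)·(4)·(7/2)] = 22/5
Sum: 40·(77/5) + 6·(-352/5) + 4·(154) + 105/16·(-512/5) + 196·(22/5) = 1000

1000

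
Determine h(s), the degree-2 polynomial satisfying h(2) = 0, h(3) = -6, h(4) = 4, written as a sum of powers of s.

Newton's divided differences:
h[2,3] = (-6 - 0) / (3 - 2) = -6
h[3,4] = (4 - (-6)) / (4 - 3) = 10
h[2,3,4] = (10 - (-6)) / (4 - 2) = 8
h(s) = (-6)·(s - 2) + 8·(s - 2)(s - 3)
Expanding: h(s) = 8s^2 - 46s + 60

h(s) = 8s^2 - 46s + 60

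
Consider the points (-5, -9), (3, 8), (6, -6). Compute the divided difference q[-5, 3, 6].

q[-5,3] = (8 - (-9)) / (3 - (-5)) = 17/8
q[3,6] = (-6 - 8) / (6 - 3) = -14/3
q[-5,3,6] = (-14/3 - 17/8) / (6 - (-5)) = -163/264

-163/264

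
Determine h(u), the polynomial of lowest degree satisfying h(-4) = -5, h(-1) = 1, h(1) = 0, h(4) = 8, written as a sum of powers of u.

Newton's divided differences:
h[-4,-1] = (1 - (-5)) / (-1 - (-4)) = 2
h[-1,1] = (0 - 1) / (1 - (-1)) = -1/2
h[1,4] = (8 - 0) / (4 - 1) = 8/3
h[-4,-1,1] = (-1/2 - 2) / (1 - (-4)) = -1/2
h[-1,1,4] = (8/3 - (-1/2)) / (4 - (-1)) = 19/30
h[-4,-1,1,4] = (19/30 - (-1/2)) / (4 - (-4)) = 17/120
h(u) = -5 + 2·(u + 4) + (-1/2)·(u + 4)(u + 1) + (17/120)·(u + 4)(u + 1)(u - 1)
Expanding: h(u) = (17/120)u^3 + (1/15)u^2 - (77/120)u + 13/30

h(u) = (17/120)u^3 + (1/15)u^2 - (77/120)u + 13/30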